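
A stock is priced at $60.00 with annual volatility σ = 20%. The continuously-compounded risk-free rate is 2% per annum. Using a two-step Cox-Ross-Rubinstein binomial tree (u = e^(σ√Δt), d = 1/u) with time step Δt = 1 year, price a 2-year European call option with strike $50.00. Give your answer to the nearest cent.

$14.31

CRR parameters: u = e^(σ√Δt) = e^(0.2·√1) = 1.2214, d = 1/u = 0.8187
Per-period rate: rΔt = 0.02·1 = 0.02, so R = e^0.02 = 1.0202
Risk-neutral probability p = (e^0.02 − 0.8187)/(1.2214 − 0.8187) = 0.2015/0.4027 = 0.5003
Terminal stock prices: S_uu = 89.51, S_ud = 60, S_dd = 40.22
Terminal payoffs (S − K): max(39.51, 0) = 39.51, max(10, 0) = 10, max(-9.781, 0) = 0
Node u (S = 73.28): V_u = e^(−0.02)·[0.5003·39.5095 + 0.4997·10.0000] = 24.2742
Node d (S = 49.12): V_d = e^(−0.02)·[0.5003·10.0000 + 0.4997·0.0000] = 4.9043
Node 0 (S = 60): V_0 = e^(−0.02)·[0.5003·24.2742 + 0.4997·4.9043] = 14.3067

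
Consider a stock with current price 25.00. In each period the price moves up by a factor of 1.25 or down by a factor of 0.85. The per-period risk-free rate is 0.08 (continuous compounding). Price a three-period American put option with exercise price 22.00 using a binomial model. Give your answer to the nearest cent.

0.58

Risk-neutral probability p = (e^0.08 − 0.85)/(1.25 − 0.85) = 0.2333/0.4000 = 0.5832
Terminal stock prices: S_uuu = 48.83, S_uud = 33.2, S_udd = 22.58, S_ddd = 15.35
Terminal payoffs (K − S): max(-26.83, 0) = 0, max(-11.2, 0) = 0, max(-0.5781, 0) = 0, max(6.647, 0) = 6.647
Node uu (S = 39.06): continuation = e^(−0.08)·[0.5832·0.0000 + 0.4168·0.0000] = 0.0000; exercise value = 0.0000 ≤ continuation, so V_uu = 0.0000
Node ud (S = 26.56): continuation = e^(−0.08)·[0.5832·0.0000 + 0.4168·0.0000] = 0.0000; exercise value = 0.0000 ≤ continuation, so V_ud = 0.0000
Node dd (S = 18.06): continuation = e^(−0.08)·[0.5832·0.0000 + 0.4168·6.6469] = 2.5573; exercise value = 3.9375 > continuation, so V_dd = 3.9375 (exercise)
Node u (S = 31.25): continuation = e^(−0.08)·[0.5832·0.0000 + 0.4168·0.0000] = 0.0000; exercise value = 0.0000 ≤ continuation, so V_u = 0.0000
Node d (S = 21.25): continuation = e^(−0.08)·[0.5832·0.0000 + 0.4168·3.9375] = 1.5149; exercise value = 0.7500 ≤ continuation, so V_d = 1.5149
Node 0 (S = 25): continuation = e^(−0.08)·[0.5832·0.0000 + 0.4168·1.5149] = 0.5828; exercise value = 0.0000 ≤ continuation, so V_0 = 0.5828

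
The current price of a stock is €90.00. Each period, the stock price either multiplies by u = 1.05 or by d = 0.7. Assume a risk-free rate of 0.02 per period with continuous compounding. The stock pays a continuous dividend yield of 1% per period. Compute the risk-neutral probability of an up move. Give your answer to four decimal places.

p = 0.8859

Per-period risk-free factor R = e^0.02 = 1.0202; dividend-adjusted growth = e^(0.02−0.01) = 1.0101.
Risk-neutral probability p = (1.0101 − 0.7)/(1.05 − 0.7) = 0.3101/0.3500 = 0.8859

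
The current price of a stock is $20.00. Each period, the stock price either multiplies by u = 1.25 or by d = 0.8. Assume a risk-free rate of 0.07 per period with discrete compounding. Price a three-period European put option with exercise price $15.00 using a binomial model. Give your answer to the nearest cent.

$0.25

Risk-neutral probability p = (1 + 0.07 − 0.8)/(1.25 − 0.8) = 0.2700/0.4500 = 0.6000
Terminal stock prices: S_uuu = 39.06, S_uud = 25, S_udd = 16, S_ddd = 10.24
Terminal payoffs (K − S): max(-24.06, 0) = 0, max(-10, 0) = 0, max(-1, 0) = 0, max(4.76, 0) = 4.76
Node uu (S = 31.25): V_uu = 1/1.07·[0.6000·0.0000 + 0.4000·0.0000] = 0.0000
Node ud (S = 20): V_ud = 1/1.07·[0.6000·0.0000 + 0.4000·0.0000] = 0.0000
Node dd (S = 12.8): V_dd = 1/1.07·[0.6000·0.0000 + 0.4000·4.7600] = 1.7794
Node u (S = 25): V_u = 1/1.07·[0.6000·0.0000 + 0.4000·0.0000] = 0.0000
Node d (S = 16): V_d = 1/1.07·[0.6000·0.0000 + 0.4000·1.7794] = 0.6652
Node 0 (S = 20): V_0 = 1/1.07·[0.6000·0.0000 + 0.4000·0.6652] = 0.2487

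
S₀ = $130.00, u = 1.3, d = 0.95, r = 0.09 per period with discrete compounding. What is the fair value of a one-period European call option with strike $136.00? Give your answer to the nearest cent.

Risk-neutral probability p = (1 + 0.09 − 0.95)/(1.3 − 0.95) = 0.1400/0.3500 = 0.4000
Terminal stock prices: S_u = 169, S_d = 123.5
Terminal payoffs (S − K): max(33, 0) = 33, max(-12.5, 0) = 0
Node 0 (S = 130): V_0 = 1/1.09·[0.4000·33.0000 + 0.6000·0.0000] = 12.1101

$12.11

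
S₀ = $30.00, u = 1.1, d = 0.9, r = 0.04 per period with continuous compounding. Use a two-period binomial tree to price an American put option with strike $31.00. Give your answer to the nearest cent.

$1.39

Risk-neutral probability p = (e^0.04 − 0.9)/(1.1 − 0.9) = 0.1408/0.2000 = 0.7041
Terminal stock prices: S_uu = 36.3, S_ud = 29.7, S_dd = 24.3
Terminal payoffs (K − S): max(-5.3, 0) = 0, max(1.3, 0) = 1.3, max(6.7, 0) = 6.7
Node u (S = 33): continuation = e^(−0.04)·[0.7041·0.0000 + 0.2959·1.3000] = 0.3696; exercise value = 0.0000 ≤ continuation, so V_u = 0.3696
Node d (S = 27): continuation = e^(−0.04)·[0.7041·1.3000 + 0.2959·6.7000] = 2.7845; exercise value = 4.0000 > continuation, so V_d = 4.0000 (exercise)
Node 0 (S = 30): continuation = e^(−0.04)·[0.7041·0.3696 + 0.2959·4.0000] = 1.3874; exercise value = 1.0000 ≤ continuation, so V_0 = 1.3874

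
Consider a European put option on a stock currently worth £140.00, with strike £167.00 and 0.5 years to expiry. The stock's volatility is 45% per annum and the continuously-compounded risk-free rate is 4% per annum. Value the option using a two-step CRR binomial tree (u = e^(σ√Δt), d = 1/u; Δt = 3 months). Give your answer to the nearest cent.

CRR parameters: u = e^(σ√Δt) = e^(0.45·√0.25) = 1.2523, d = 1/u = 0.7985
Per-period rate: rΔt = 0.04·0.25 = 0.01, so R = e^0.01 = 1.0101
Risk-neutral probability p = (e^0.01 − 0.7985)/(1.2523 − 0.7985) = 0.2115/0.4538 = 0.4661
Terminal stock prices: S_uu = 219.6, S_ud = 140, S_dd = 89.27
Terminal payoffs (K − S): max(-52.56, 0) = 0, max(27, 0) = 27, max(77.73, 0) = 77.73
Node u (S = 175.3): V_u = e^(−0.01)·[0.4661·0.0000 + 0.5339·27.0000] = 14.2710
Node d (S = 111.8): V_d = e^(−0.01)·[0.4661·27.0000 + 0.5339·77.7321] = 53.5461
Node 0 (S = 140): V_0 = e^(−0.01)·[0.4661·14.2710 + 0.5339·53.5461] = 34.8880

£34.89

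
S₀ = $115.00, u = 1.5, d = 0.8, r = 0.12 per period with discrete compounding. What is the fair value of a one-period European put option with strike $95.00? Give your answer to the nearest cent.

Risk-neutral probability p = (1 + 0.12 − 0.8)/(1.5 − 0.8) = 0.3200/0.7000 = 0.4571
Terminal stock prices: S_u = 172.5, S_d = 92
Terminal payoffs (K − S): max(-77.5, 0) = 0, max(3, 0) = 3
Node 0 (S = 115): V_0 = 1/1.12·[0.4571·0.0000 + 0.5429·3.0000] = 1.4541

$1.45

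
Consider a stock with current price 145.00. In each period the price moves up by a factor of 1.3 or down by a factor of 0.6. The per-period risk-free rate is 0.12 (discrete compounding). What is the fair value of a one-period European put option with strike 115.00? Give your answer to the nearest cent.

6.43

Risk-neutral probability p = (1 + 0.12 − 0.6)/(1.3 − 0.6) = 0.5200/0.7000 = 0.7429
Terminal stock prices: S_u = 188.5, S_d = 87
Terminal payoffs (K − S): max(-73.5, 0) = 0, max(28, 0) = 28
Node 0 (S = 145): V_0 = 1/1.12·[0.7429·0.0000 + 0.2571·28.0000] = 6.4286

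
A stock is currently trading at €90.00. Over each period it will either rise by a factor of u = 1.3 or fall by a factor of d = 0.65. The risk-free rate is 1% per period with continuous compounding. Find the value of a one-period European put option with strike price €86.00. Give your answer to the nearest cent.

Risk-neutral probability p = (e^0.01 − 0.65)/(1.3 − 0.65) = 0.3601/0.6500 = 0.5539
Terminal stock prices: S_u = 117, S_d = 58.5
Terminal payoffs (K − S): max(-31, 0) = 0, max(27.5, 0) = 27.5
Node 0 (S = 90): V_0 = e^(−0.01)·[0.5539·0.0000 + 0.4461·27.5000] = 12.1450

€12.15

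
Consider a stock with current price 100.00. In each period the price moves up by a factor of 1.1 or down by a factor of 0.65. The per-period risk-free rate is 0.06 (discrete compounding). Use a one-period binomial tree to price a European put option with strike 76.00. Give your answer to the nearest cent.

Risk-neutral probability p = (1 + 0.06 − 0.65)/(1.1 − 0.65) = 0.4100/0.4500 = 0.9111
Terminal stock prices: S_u = 110, S_d = 65
Terminal payoffs (K − S): max(-34, 0) = 0, max(11, 0) = 11
Node 0 (S = 100): V_0 = 1/1.06·[0.9111·0.0000 + 0.0889·11.0000] = 0.9224

0.92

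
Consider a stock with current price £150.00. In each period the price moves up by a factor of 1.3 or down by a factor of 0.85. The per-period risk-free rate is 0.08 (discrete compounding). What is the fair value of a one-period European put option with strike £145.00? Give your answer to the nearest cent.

£7.92

Risk-neutral probability p = (1 + 0.08 − 0.85)/(1.3 − 0.85) = 0.2300/0.4500 = 0.5111
Terminal stock prices: S_u = 195, S_d = 127.5
Terminal payoffs (K − S): max(-50, 0) = 0, max(17.5, 0) = 17.5
Node 0 (S = 150): V_0 = 1/1.08·[0.5111·0.0000 + 0.4889·17.5000] = 7.9218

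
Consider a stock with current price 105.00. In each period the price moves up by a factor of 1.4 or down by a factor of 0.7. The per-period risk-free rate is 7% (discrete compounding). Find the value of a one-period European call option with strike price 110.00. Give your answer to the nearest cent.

Risk-neutral probability p = (1 + 0.07 − 0.7)/(1.4 − 0.7) = 0.3700/0.7000 = 0.5286
Terminal stock prices: S_u = 147, S_d = 73.5
Terminal payoffs (S − K): max(37, 0) = 37, max(-36.5, 0) = 0
Node 0 (S = 105): V_0 = 1/1.07·[0.5286·37.0000 + 0.4714·0.0000] = 18.2777

18.28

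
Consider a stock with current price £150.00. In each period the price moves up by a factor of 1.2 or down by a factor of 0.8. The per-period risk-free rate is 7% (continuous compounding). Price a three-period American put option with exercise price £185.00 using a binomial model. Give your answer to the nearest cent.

Risk-neutral probability p = (e^0.07 − 0.8)/(1.2 − 0.8) = 0.2725/0.4000 = 0.6813
Terminal stock prices: S_uuu = 259.2, S_uud = 172.8, S_udd = 115.2, S_ddd = 76.8
Terminal payoffs (K − S): max(-74.2, 0) = 0, max(12.2, 0) = 12.2, max(69.8, 0) = 69.8, max(108.2, 0) = 108.2
Node uu (S = 216): continuation = e^(−0.07)·[0.6813·0.0000 + 0.3187·12.2000] = 3.6256; exercise value = 0.0000 ≤ continuation, so V_uu = 3.6256
Node ud (S = 144): continuation = e^(−0.07)·[0.6813·12.2000 + 0.3187·69.8000] = 28.4929; exercise value = 41.0000 > continuation, so V_ud = 41.0000 (exercise)
Node dd (S = 96): continuation = e^(−0.07)·[0.6813·69.8000 + 0.3187·108.2000] = 76.4929; exercise value = 89.0000 > continuation, so V_dd = 89.0000 (exercise)
Node u (S = 180): continuation = e^(−0.07)·[0.6813·3.6256 + 0.3187·41.0000] = 14.4875; exercise value = 5.0000 ≤ continuation, so V_u = 14.4875
Node d (S = 120): continuation = e^(−0.07)·[0.6813·41.0000 + 0.3187·89.0000] = 52.4929; exercise value = 65.0000 > continuation, so V_d = 65.0000 (exercise)
Node 0 (S = 150): continuation = e^(−0.07)·[0.6813·14.4875 + 0.3187·65.0000] = 28.5194; exercise value = 35.0000 > continuation, so V_0 = 35.0000 (exercise)

£35.00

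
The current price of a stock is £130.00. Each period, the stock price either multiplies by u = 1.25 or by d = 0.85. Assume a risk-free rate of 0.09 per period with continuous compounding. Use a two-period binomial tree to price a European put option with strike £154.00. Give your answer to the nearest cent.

Risk-neutral probability p = (e^0.09 − 0.85)/(1.25 − 0.85) = 0.2442/0.4000 = 0.6104
Terminal stock prices: S_uu = 203.1, S_ud = 138.1, S_dd = 93.92
Terminal payoffs (K − S): max(-49.12, 0) = 0, max(15.88, 0) = 15.88, max(60.08, 0) = 60.08
Node u (S = 162.5): V_u = e^(−0.09)·[0.6104·0.0000 + 0.3896·15.8750] = 5.6521
Node d (S = 110.5): V_d = e^(−0.09)·[0.6104·15.8750 + 0.3896·60.0750] = 30.2454
Node 0 (S = 130): V_0 = e^(−0.09)·[0.6104·5.6521 + 0.3896·30.2454] = 13.9217

£13.92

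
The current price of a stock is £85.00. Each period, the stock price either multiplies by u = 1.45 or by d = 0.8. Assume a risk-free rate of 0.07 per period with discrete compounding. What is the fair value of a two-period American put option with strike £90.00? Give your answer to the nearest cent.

Risk-neutral probability p = (1 + 0.07 − 0.8)/(1.45 − 0.8) = 0.2700/0.6500 = 0.4154
Terminal stock prices: S_uu = 178.7, S_ud = 98.6, S_dd = 54.4
Terminal payoffs (K − S): max(-88.71, 0) = 0, max(-8.6, 0) = 0, max(35.6, 0) = 35.6
Node u (S = 123.2): continuation = 1/1.07·[0.4154·0.0000 + 0.5846·0.0000] = 0.0000; exercise value = 0.0000 ≤ continuation, so V_u = 0.0000
Node d (S = 68): continuation = 1/1.07·[0.4154·0.0000 + 0.5846·35.6000] = 19.4508; exercise value = 22.0000 > continuation, so V_d = 22.0000 (exercise)
Node 0 (S = 85): continuation = 1/1.07·[0.4154·0.0000 + 0.5846·22.0000] = 12.0201; exercise value = 5.0000 ≤ continuation, so V_0 = 12.0201

£12.02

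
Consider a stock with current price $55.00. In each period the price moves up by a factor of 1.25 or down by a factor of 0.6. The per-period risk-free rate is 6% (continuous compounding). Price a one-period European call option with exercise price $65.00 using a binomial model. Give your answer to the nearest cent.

Risk-neutral probability p = (e^0.06 − 0.6)/(1.25 − 0.6) = 0.4618/0.6500 = 0.7105
Terminal stock prices: S_u = 68.75, S_d = 33
Terminal payoffs (S − K): max(3.75, 0) = 3.75, max(-32, 0) = 0
Node 0 (S = 55): V_0 = e^(−0.06)·[0.7105·3.7500 + 0.2895·0.0000] = 2.5093

$2.51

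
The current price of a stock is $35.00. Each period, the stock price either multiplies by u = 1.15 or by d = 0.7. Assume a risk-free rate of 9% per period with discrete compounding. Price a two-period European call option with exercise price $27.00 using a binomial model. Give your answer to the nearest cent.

$12.42

Risk-neutral probability p = (1 + 0.09 − 0.7)/(1.15 − 0.7) = 0.3900/0.4500 = 0.8667
Terminal stock prices: S_uu = 46.29, S_ud = 28.17, S_dd = 17.15
Terminal payoffs (S − K): max(19.29, 0) = 19.29, max(1.175, 0) = 1.175, max(-9.85, 0) = 0
Node u (S = 40.25): V_u = 1/1.09·[0.8667·19.2875 + 0.1333·1.1750] = 15.4794
Node d (S = 24.5): V_d = 1/1.09·[0.8667·1.1750 + 0.1333·0.0000] = 0.9343
Node 0 (S = 35): V_0 = 1/1.09·[0.8667·15.4794 + 0.1333·0.9343] = 12.4220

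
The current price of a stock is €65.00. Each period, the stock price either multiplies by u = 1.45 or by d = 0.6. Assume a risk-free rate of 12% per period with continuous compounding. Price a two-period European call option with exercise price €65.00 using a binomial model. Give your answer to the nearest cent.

Risk-neutral probability p = (e^0.12 − 0.6)/(1.45 − 0.6) = 0.5275/0.8500 = 0.6206
Terminal stock prices: S_uu = 136.7, S_ud = 56.55, S_dd = 23.4
Terminal payoffs (S − K): max(71.66, 0) = 71.66, max(-8.45, 0) = 0, max(-41.6, 0) = 0
Node u (S = 94.25): V_u = e^(−0.12)·[0.6206·71.6625 + 0.3794·0.0000] = 39.4437
Node d (S = 39): V_d = e^(−0.12)·[0.6206·0.0000 + 0.3794·0.0000] = 0.0000
Node 0 (S = 65): V_0 = e^(−0.12)·[0.6206·39.4437 + 0.3794·0.0000] = 21.7102

€21.71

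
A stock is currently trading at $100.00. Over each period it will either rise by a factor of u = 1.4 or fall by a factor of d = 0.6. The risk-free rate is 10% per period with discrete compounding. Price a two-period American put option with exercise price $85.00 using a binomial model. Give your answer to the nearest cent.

Risk-neutral probability p = (1 + 0.1 − 0.6)/(1.4 − 0.6) = 0.5000/0.8000 = 0.6250
Terminal stock prices: S_uu = 196, S_ud = 84, S_dd = 36
Terminal payoffs (K − S): max(-111, 0) = 0, max(1, 0) = 1, max(49, 0) = 49
Node u (S = 140): continuation = 1/1.1·[0.6250·0.0000 + 0.3750·1.0000] = 0.3409; exercise value = 0.0000 ≤ continuation, so V_u = 0.3409
Node d (S = 60): continuation = 1/1.1·[0.6250·1.0000 + 0.3750·49.0000] = 17.2727; exercise value = 25.0000 > continuation, so V_d = 25.0000 (exercise)
Node 0 (S = 100): continuation = 1/1.1·[0.6250·0.3409 + 0.3750·25.0000] = 8.7164; exercise value = 0.0000 ≤ continuation, so V_0 = 8.7164

$8.72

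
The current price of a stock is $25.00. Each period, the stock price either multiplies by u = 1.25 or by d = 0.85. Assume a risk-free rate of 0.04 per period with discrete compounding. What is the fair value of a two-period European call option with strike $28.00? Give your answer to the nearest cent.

$2.31

Risk-neutral probability p = (1 + 0.04 − 0.85)/(1.25 − 0.85) = 0.1900/0.4000 = 0.4750
Terminal stock prices: S_uu = 39.06, S_ud = 26.56, S_dd = 18.06
Terminal payoffs (S − K): max(11.06, 0) = 11.06, max(-1.438, 0) = 0, max(-9.938, 0) = 0
Node u (S = 31.25): V_u = 1/1.04·[0.4750·11.0625 + 0.5250·0.0000] = 5.0526
Node d (S = 21.25): V_d = 1/1.04·[0.4750·0.0000 + 0.5250·0.0000] = 0.0000
Node 0 (S = 25): V_0 = 1/1.04·[0.4750·5.0526 + 0.5250·0.0000] = 2.3077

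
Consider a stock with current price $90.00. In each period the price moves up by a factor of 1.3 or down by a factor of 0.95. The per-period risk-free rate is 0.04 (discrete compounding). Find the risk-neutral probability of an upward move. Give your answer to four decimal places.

p = 0.2571

Risk-neutral probability p = (1 + 0.04 − 0.95)/(1.3 − 0.95) = 0.0900/0.3500 = 0.2571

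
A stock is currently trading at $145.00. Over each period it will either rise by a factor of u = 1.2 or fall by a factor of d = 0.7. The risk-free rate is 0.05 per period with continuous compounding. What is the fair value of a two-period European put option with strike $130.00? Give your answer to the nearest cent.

$7.82

Risk-neutral probability p = (e^0.05 − 0.7)/(1.2 − 0.7) = 0.3513/0.5000 = 0.7025
Terminal stock prices: S_uu = 208.8, S_ud = 121.8, S_dd = 71.05
Terminal payoffs (K − S): max(-78.8, 0) = 0, max(8.2, 0) = 8.2, max(58.95, 0) = 58.95
Node u (S = 174): V_u = e^(−0.05)·[0.7025·0.0000 + 0.2975·8.2000] = 2.3202
Node d (S = 101.5): V_d = e^(−0.05)·[0.7025·8.2000 + 0.2975·58.9500] = 22.1598
Node 0 (S = 145): V_0 = e^(−0.05)·[0.7025·2.3202 + 0.2975·22.1598] = 7.8207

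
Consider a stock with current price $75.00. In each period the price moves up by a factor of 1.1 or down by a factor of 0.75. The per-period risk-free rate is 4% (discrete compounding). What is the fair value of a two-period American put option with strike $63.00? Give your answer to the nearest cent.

$1.26

Risk-neutral probability p = (1 + 0.04 − 0.75)/(1.1 − 0.75) = 0.2900/0.3500 = 0.8286
Terminal stock prices: S_uu = 90.75, S_ud = 61.88, S_dd = 42.19
Terminal payoffs (K − S): max(-27.75, 0) = 0, max(1.125, 0) = 1.125, max(20.81, 0) = 20.81
Node u (S = 82.5): continuation = 1/1.04·[0.8286·0.0000 + 0.1714·1.1250] = 0.1854; exercise value = 0.0000 ≤ continuation, so V_u = 0.1854
Node d (S = 56.25): continuation = 1/1.04·[0.8286·1.1250 + 0.1714·20.8125] = 4.3269; exercise value = 6.7500 > continuation, so V_d = 6.7500 (exercise)
Node 0 (S = 75): continuation = 1/1.04·[0.8286·0.1854 + 0.1714·6.7500] = 1.2604; exercise value = 0.0000 ≤ continuation, so V_0 = 1.2604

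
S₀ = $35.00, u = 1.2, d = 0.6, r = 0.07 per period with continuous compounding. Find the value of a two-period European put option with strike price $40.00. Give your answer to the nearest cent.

Risk-neutral probability p = (e^0.07 − 0.6)/(1.2 − 0.6) = 0.4725/0.6000 = 0.7875
Terminal stock prices: S_uu = 50.4, S_ud = 25.2, S_dd = 12.6
Terminal payoffs (K − S): max(-10.4, 0) = 0, max(14.8, 0) = 14.8, max(27.4, 0) = 27.4
Node u (S = 42): V_u = e^(−0.07)·[0.7875·0.0000 + 0.2125·14.8000] = 2.9322
Node d (S = 21): V_d = e^(−0.07)·[0.7875·14.8000 + 0.2125·27.4000] = 16.2958
Node 0 (S = 35): V_0 = e^(−0.07)·[0.7875·2.9322 + 0.2125·16.2958] = 5.3816

$5.38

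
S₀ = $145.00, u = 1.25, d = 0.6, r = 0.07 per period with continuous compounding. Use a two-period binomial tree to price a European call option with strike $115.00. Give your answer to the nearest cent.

$51.25

Risk-neutral probability p = (e^0.07 − 0.6)/(1.25 − 0.6) = 0.4725/0.6500 = 0.7269
Terminal stock prices: S_uu = 226.6, S_ud = 108.8, S_dd = 52.2
Terminal payoffs (S − K): max(111.6, 0) = 111.6, max(-6.25, 0) = 0, max(-62.8, 0) = 0
Node u (S = 181.2): V_u = e^(−0.07)·[0.7269·111.5625 + 0.2731·0.0000] = 75.6160
Node d (S = 87): V_d = e^(−0.07)·[0.7269·0.0000 + 0.2731·0.0000] = 0.0000
Node 0 (S = 145): V_0 = e^(−0.07)·[0.7269·75.6160 + 0.2731·0.0000] = 51.2518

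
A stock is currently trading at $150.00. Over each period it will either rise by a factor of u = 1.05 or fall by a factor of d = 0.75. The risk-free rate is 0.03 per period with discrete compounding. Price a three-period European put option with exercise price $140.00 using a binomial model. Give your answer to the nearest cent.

Risk-neutral probability p = (1 + 0.03 − 0.75)/(1.05 − 0.75) = 0.2800/0.3000 = 0.9333
Terminal stock prices: S_uuu = 173.6, S_uud = 124, S_udd = 88.59, S_ddd = 63.28
Terminal payoffs (K − S): max(-33.64, 0) = 0, max(15.97, 0) = 15.97, max(51.41, 0) = 51.41, max(76.72, 0) = 76.72
Node uu (S = 165.4): V_uu = 1/1.03·[0.9333·0.0000 + 0.0667·15.9688] = 1.0336
Node ud (S = 118.1): V_ud = 1/1.03·[0.9333·15.9688 + 0.0667·51.4062] = 17.7973
Node dd (S = 84.38): V_dd = 1/1.03·[0.9333·51.4062 + 0.0667·76.7188] = 51.5473
Node u (S = 157.5): V_u = 1/1.03·[0.9333·1.0336 + 0.0667·17.7973] = 2.0885
Node d (S = 112.5): V_d = 1/1.03·[0.9333·17.7973 + 0.0667·51.5473] = 19.4634
Node 0 (S = 150): V_0 = 1/1.03·[0.9333·2.0885 + 0.0667·19.4634] = 3.1523

$3.15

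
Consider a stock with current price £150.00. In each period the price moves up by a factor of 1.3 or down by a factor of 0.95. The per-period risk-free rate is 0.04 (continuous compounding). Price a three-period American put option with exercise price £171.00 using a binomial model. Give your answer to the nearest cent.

£21.00

Risk-neutral probability p = (e^0.04 − 0.95)/(1.3 − 0.95) = 0.0908/0.3500 = 0.2595
Terminal stock prices: S_uuu = 329.6, S_uud = 240.8, S_udd = 176, S_ddd = 128.6
Terminal payoffs (K − S): max(-158.6, 0) = 0, max(-69.83, 0) = 0, max(-4.987, 0) = 0, max(42.39, 0) = 42.39
Node uu (S = 253.5): continuation = e^(−0.04)·[0.2595·0.0000 + 0.7405·0.0000] = 0.0000; exercise value = 0.0000 ≤ continuation, so V_uu = 0.0000
Node ud (S = 185.2): continuation = e^(−0.04)·[0.2595·0.0000 + 0.7405·0.0000] = 0.0000; exercise value = 0.0000 ≤ continuation, so V_ud = 0.0000
Node dd (S = 135.4): continuation = e^(−0.04)·[0.2595·0.0000 + 0.7405·42.3938] = 30.1633; exercise value = 35.6250 > continuation, so V_dd = 35.6250 (exercise)
Node u (S = 195): continuation = e^(−0.04)·[0.2595·0.0000 + 0.7405·0.0000] = 0.0000; exercise value = 0.0000 ≤ continuation, so V_u = 0.0000
Node d (S = 142.5): continuation = e^(−0.04)·[0.2595·0.0000 + 0.7405·35.6250] = 25.3473; exercise value = 28.5000 > continuation, so V_d = 28.5000 (exercise)
Node 0 (S = 150): continuation = e^(−0.04)·[0.2595·0.0000 + 0.7405·28.5000] = 20.2779; exercise value = 21.0000 > continuation, so V_0 = 21.0000 (exercise)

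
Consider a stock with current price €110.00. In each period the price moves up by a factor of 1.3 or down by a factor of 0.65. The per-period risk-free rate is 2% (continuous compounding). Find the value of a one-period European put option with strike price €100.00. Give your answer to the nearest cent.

€12.03

Risk-neutral probability p = (e^0.02 − 0.65)/(1.3 − 0.65) = 0.3702/0.6500 = 0.5695
Terminal stock prices: S_u = 143, S_d = 71.5
Terminal payoffs (K − S): max(-43, 0) = 0, max(28.5, 0) = 28.5
Node 0 (S = 110): V_0 = e^(−0.02)·[0.5695·0.0000 + 0.4305·28.5000] = 12.0252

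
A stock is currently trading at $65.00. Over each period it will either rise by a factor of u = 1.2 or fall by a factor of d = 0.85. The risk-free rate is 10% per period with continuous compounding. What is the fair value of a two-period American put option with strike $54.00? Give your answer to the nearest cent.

$0.42

Risk-neutral probability p = (e^0.1 − 0.85)/(1.2 − 0.85) = 0.2552/0.3500 = 0.7291
Terminal stock prices: S_uu = 93.6, S_ud = 66.3, S_dd = 46.96
Terminal payoffs (K − S): max(-39.6, 0) = 0, max(-12.3, 0) = 0, max(7.038, 0) = 7.038
Node u (S = 78): continuation = e^(−0.1)·[0.7291·0.0000 + 0.2709·0.0000] = 0.0000; exercise value = 0.0000 ≤ continuation, so V_u = 0.0000
Node d (S = 55.25): continuation = e^(−0.1)·[0.7291·0.0000 + 0.2709·7.0375] = 1.7253; exercise value = 0.0000 ≤ continuation, so V_d = 1.7253
Node 0 (S = 65): continuation = e^(−0.1)·[0.7291·0.0000 + 0.2709·1.7253] = 0.4230; exercise value = 0.0000 ≤ continuation, so V_0 = 0.4230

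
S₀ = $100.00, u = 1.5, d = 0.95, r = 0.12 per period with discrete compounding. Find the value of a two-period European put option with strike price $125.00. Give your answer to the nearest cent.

Risk-neutral probability p = (1 + 0.12 − 0.95)/(1.5 − 0.95) = 0.1700/0.5500 = 0.3091
Terminal stock prices: S_uu = 225, S_ud = 142.5, S_dd = 90.25
Terminal payoffs (K − S): max(-100, 0) = 0, max(-17.5, 0) = 0, max(34.75, 0) = 34.75
Node u (S = 150): V_u = 1/1.12·[0.3091·0.0000 + 0.6909·0.0000] = 0.0000
Node d (S = 95): V_d = 1/1.12·[0.3091·0.0000 + 0.6909·34.7500] = 21.4367
Node 0 (S = 100): V_0 = 1/1.12·[0.3091·0.0000 + 0.6909·21.4367] = 13.2239

$13.22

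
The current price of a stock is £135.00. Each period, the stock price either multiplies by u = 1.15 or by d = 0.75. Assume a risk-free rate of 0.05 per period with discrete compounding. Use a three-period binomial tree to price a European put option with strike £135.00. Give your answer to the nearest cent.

Risk-neutral probability p = (1 + 0.05 − 0.75)/(1.15 − 0.75) = 0.3000/0.4000 = 0.7500
Terminal stock prices: S_uuu = 205.3, S_uud = 133.9, S_udd = 87.33, S_ddd = 56.95
Terminal payoffs (K − S): max(-70.32, 0) = 0, max(1.097, 0) = 1.097, max(47.67, 0) = 47.67, max(78.05, 0) = 78.05
Node uu (S = 178.5): V_uu = 1/1.05·[0.7500·0.0000 + 0.2500·1.0969] = 0.2612
Node ud (S = 116.4): V_ud = 1/1.05·[0.7500·1.0969 + 0.2500·47.6719] = 12.1339
Node dd (S = 75.94): V_dd = 1/1.05·[0.7500·47.6719 + 0.2500·78.0469] = 52.6339
Node u (S = 155.2): V_u = 1/1.05·[0.7500·0.2612 + 0.2500·12.1339] = 3.0756
Node d (S = 101.2): V_d = 1/1.05·[0.7500·12.1339 + 0.2500·52.6339] = 21.1990
Node 0 (S = 135): V_0 = 1/1.05·[0.7500·3.0756 + 0.2500·21.1990] = 7.2442

£7.24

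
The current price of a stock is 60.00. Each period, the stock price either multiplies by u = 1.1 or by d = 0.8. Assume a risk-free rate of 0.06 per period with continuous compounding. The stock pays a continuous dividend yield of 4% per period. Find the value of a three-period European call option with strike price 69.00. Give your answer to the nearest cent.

Per-period risk-free factor R = e^0.06 = 1.0618; dividend-adjusted growth = e^(0.06−0.04) = 1.0202.
Risk-neutral probability p = (1.0202 − 0.8)/(1.1 − 0.8) = 0.2202/0.3000 = 0.7340
Terminal stock prices: S_uuu = 79.86, S_uud = 58.08, S_udd = 42.24, S_ddd = 30.72
Terminal payoffs (S − K): max(10.86, 0) = 10.86, max(-10.92, 0) = 0, max(-26.76, 0) = 0, max(-38.28, 0) = 0
Node uu (S = 72.6): V_uu = e^(−0.06)·[0.7340·10.8600 + 0.2660·0.0000] = 7.5071
Node ud (S = 52.8): V_ud = e^(−0.06)·[0.7340·0.0000 + 0.2660·0.0000] = 0.0000
Node dd (S = 38.4): V_dd = e^(−0.06)·[0.7340·0.0000 + 0.2660·0.0000] = 0.0000
Node u (S = 66): V_u = e^(−0.06)·[0.7340·7.5071 + 0.2660·0.0000] = 5.1893
Node d (S = 48): V_d = e^(−0.06)·[0.7340·0.0000 + 0.2660·0.0000] = 0.0000
Node 0 (S = 60): V_0 = e^(−0.06)·[0.7340·5.1893 + 0.2660·0.0000] = 3.5872

3.59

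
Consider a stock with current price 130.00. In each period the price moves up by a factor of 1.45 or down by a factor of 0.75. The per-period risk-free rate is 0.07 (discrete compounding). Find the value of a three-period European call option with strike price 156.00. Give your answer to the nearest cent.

Risk-neutral probability p = (1 + 0.07 − 0.75)/(1.45 − 0.75) = 0.3200/0.7000 = 0.4571
Terminal stock prices: S_uuu = 396.3, S_uud = 205, S_udd = 106, S_ddd = 54.84
Terminal payoffs (S − K): max(240.3, 0) = 240.3, max(48.99, 0) = 48.99, max(-49.97, 0) = 0, max(-101.2, 0) = 0
Node uu (S = 273.3): V_uu = 1/1.07·[0.4571·240.3212 + 0.5429·48.9937] = 127.5306
Node ud (S = 141.4): V_ud = 1/1.07·[0.4571·48.9937 + 0.5429·0.0000] = 20.9319
Node dd (S = 73.12): V_dd = 1/1.07·[0.4571·0.0000 + 0.5429·0.0000] = 0.0000
Node u (S = 188.5): V_u = 1/1.07·[0.4571·127.5306 + 0.5429·20.9319] = 65.1054
Node d (S = 97.5): V_d = 1/1.07·[0.4571·20.9319 + 0.5429·0.0000] = 8.9429
Node 0 (S = 130): V_0 = 1/1.07·[0.4571·65.1054 + 0.5429·8.9429] = 32.3525

32.35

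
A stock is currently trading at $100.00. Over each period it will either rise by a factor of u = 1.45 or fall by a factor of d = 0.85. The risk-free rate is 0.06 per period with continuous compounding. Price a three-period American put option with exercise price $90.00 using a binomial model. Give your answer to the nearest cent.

Risk-neutral probability p = (e^0.06 − 0.85)/(1.45 − 0.85) = 0.2118/0.6000 = 0.3531
Terminal stock prices: S_uuu = 304.9, S_uud = 178.7, S_udd = 104.8, S_ddd = 61.41
Terminal payoffs (K − S): max(-214.9, 0) = 0, max(-88.71, 0) = 0, max(-14.76, 0) = 0, max(28.59, 0) = 28.59
Node uu (S = 210.2): continuation = e^(−0.06)·[0.3531·0.0000 + 0.6469·0.0000] = 0.0000; exercise value = 0.0000 ≤ continuation, so V_uu = 0.0000
Node ud (S = 123.2): continuation = e^(−0.06)·[0.3531·0.0000 + 0.6469·0.0000] = 0.0000; exercise value = 0.0000 ≤ continuation, so V_ud = 0.0000
Node dd (S = 72.25): continuation = e^(−0.06)·[0.3531·0.0000 + 0.6469·28.5875] = 17.4173; exercise value = 17.7500 > continuation, so V_dd = 17.7500 (exercise)
Node u (S = 145): continuation = e^(−0.06)·[0.3531·0.0000 + 0.6469·0.0000] = 0.0000; exercise value = 0.0000 ≤ continuation, so V_u = 0.0000
Node d (S = 85): continuation = e^(−0.06)·[0.3531·0.0000 + 0.6469·17.7500] = 10.8144; exercise value = 5.0000 ≤ continuation, so V_d = 10.8144
Node 0 (S = 100): continuation = e^(−0.06)·[0.3531·0.0000 + 0.6469·10.8144] = 6.5889; exercise value = 0.0000 ≤ continuation, so V_0 = 6.5889

$6.59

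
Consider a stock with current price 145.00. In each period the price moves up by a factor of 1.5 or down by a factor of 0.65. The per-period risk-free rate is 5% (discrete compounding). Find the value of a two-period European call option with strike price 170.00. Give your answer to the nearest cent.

Risk-neutral probability p = (1 + 0.05 − 0.65)/(1.5 − 0.65) = 0.4000/0.8500 = 0.4706
Terminal stock prices: S_uu = 326.2, S_ud = 141.4, S_dd = 61.26
Terminal payoffs (S − K): max(156.2, 0) = 156.2, max(-28.62, 0) = 0, max(-108.7, 0) = 0
Node u (S = 217.5): V_u = 1/1.05·[0.4706·156.2500 + 0.5294·0.0000] = 70.0280
Node d (S = 94.25): V_d = 1/1.05·[0.4706·0.0000 + 0.5294·0.0000] = 0.0000
Node 0 (S = 145): V_0 = 1/1.05·[0.4706·70.0280 + 0.5294·0.0000] = 31.3851

31.39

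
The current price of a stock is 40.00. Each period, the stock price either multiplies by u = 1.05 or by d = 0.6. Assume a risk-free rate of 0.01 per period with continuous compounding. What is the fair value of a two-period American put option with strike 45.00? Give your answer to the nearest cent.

Risk-neutral probability p = (e^0.01 − 0.6)/(1.05 − 0.6) = 0.4101/0.4500 = 0.9112
Terminal stock prices: S_uu = 44.1, S_ud = 25.2, S_dd = 14.4
Terminal payoffs (K − S): max(0.9, 0) = 0.9, max(19.8, 0) = 19.8, max(30.6, 0) = 30.6
Node u (S = 42): continuation = e^(−0.01)·[0.9112·0.9000 + 0.0888·19.8000] = 2.5522; exercise value = 3.0000 > continuation, so V_u = 3.0000 (exercise)
Node d (S = 24): continuation = e^(−0.01)·[0.9112·19.8000 + 0.0888·30.6000] = 20.5522; exercise value = 21.0000 > continuation, so V_d = 21.0000 (exercise)
Node 0 (S = 40): continuation = e^(−0.01)·[0.9112·3.0000 + 0.0888·21.0000] = 4.5522; exercise value = 5.0000 > continuation, so V_0 = 5.0000 (exercise)

5.00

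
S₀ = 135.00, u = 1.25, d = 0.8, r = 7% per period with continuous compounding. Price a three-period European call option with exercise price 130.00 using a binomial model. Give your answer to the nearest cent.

37.69

Risk-neutral probability p = (e^0.07 − 0.8)/(1.25 − 0.8) = 0.2725/0.4500 = 0.6056
Terminal stock prices: S_uuu = 263.7, S_uud = 168.8, S_udd = 108, S_ddd = 69.12
Terminal payoffs (S − K): max(133.7, 0) = 133.7, max(38.75, 0) = 38.75, max(-22, 0) = 0, max(-60.88, 0) = 0
Node uu (S = 210.9): V_uu = e^(−0.07)·[0.6056·133.6719 + 0.3944·38.7500] = 89.7263
Node ud (S = 135): V_ud = e^(−0.07)·[0.6056·38.7500 + 0.3944·0.0000] = 21.8795
Node dd (S = 86.4): V_dd = e^(−0.07)·[0.6056·0.0000 + 0.3944·0.0000] = 0.0000
Node u (S = 168.8): V_u = e^(−0.07)·[0.6056·89.7263 + 0.3944·21.8795] = 58.7089
Node d (S = 108): V_d = e^(−0.07)·[0.6056·21.8795 + 0.3944·0.0000] = 12.3539
Node 0 (S = 135): V_0 = e^(−0.07)·[0.6056·58.7089 + 0.3944·12.3539] = 37.6923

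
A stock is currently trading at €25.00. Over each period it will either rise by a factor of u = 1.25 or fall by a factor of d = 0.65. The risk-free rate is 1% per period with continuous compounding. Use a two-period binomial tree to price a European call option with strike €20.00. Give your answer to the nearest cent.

€6.88

Risk-neutral probability p = (e^0.01 − 0.65)/(1.25 − 0.65) = 0.3601/0.6000 = 0.6001
Terminal stock prices: S_uu = 39.06, S_ud = 20.31, S_dd = 10.56
Terminal payoffs (S − K): max(19.06, 0) = 19.06, max(0.3125, 0) = 0.3125, max(-9.437, 0) = 0
Node u (S = 31.25): V_u = e^(−0.01)·[0.6001·19.0625 + 0.3999·0.3125] = 11.4490
Node d (S = 16.25): V_d = e^(−0.01)·[0.6001·0.3125 + 0.3999·0.0000] = 0.1857
Node 0 (S = 25): V_0 = e^(−0.01)·[0.6001·11.4490 + 0.3999·0.1857] = 6.8755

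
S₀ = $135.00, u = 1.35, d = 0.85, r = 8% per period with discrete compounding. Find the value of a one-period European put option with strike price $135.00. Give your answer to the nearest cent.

Risk-neutral probability p = (1 + 0.08 − 0.85)/(1.35 − 0.85) = 0.2300/0.5000 = 0.4600
Terminal stock prices: S_u = 182.2, S_d = 114.8
Terminal payoffs (K − S): max(-47.25, 0) = 0, max(20.25, 0) = 20.25
Node 0 (S = 135): V_0 = 1/1.08·[0.4600·0.0000 + 0.5400·20.2500] = 10.1250

$10.12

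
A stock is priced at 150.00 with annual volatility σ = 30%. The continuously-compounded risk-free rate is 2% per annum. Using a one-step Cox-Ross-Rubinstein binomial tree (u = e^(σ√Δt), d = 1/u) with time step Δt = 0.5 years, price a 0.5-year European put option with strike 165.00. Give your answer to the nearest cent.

22.89

CRR parameters: u = e^(σ√Δt) = e^(0.3·√0.5) = 1.2363, d = 1/u = 0.8089
Per-period rate: rΔt = 0.02·0.5 = 0.01, so R = e^0.01 = 1.0101
Risk-neutral probability p = (e^0.01 − 0.8089)/(1.2363 − 0.8089) = 0.2012/0.4275 = 0.4707
Terminal stock prices: S_u = 185.4, S_d = 121.3
Terminal payoffs (K − S): max(-20.45, 0) = 0, max(43.67, 0) = 43.67
Node 0 (S = 150): V_0 = e^(−0.01)·[0.4707·0.0000 + 0.5293·43.6713] = 22.8862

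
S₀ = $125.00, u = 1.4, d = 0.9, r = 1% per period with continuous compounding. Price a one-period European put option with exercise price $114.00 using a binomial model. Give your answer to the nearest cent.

$1.16

Risk-neutral probability p = (e^0.01 − 0.9)/(1.4 − 0.9) = 0.1101/0.5000 = 0.2201
Terminal stock prices: S_u = 175, S_d = 112.5
Terminal payoffs (K − S): max(-61, 0) = 0, max(1.5, 0) = 1.5
Node 0 (S = 125): V_0 = e^(−0.01)·[0.2201·0.0000 + 0.7799·1.5000] = 1.1582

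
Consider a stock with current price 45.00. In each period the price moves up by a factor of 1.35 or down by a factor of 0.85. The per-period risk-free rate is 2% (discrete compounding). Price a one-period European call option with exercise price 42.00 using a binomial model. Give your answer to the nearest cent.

6.25

Risk-neutral probability p = (1 + 0.02 − 0.85)/(1.35 − 0.85) = 0.1700/0.5000 = 0.3400
Terminal stock prices: S_u = 60.75, S_d = 38.25
Terminal payoffs (S − K): max(18.75, 0) = 18.75, max(-3.75, 0) = 0
Node 0 (S = 45): V_0 = 1/1.02·[0.3400·18.7500 + 0.6600·0.0000] = 6.2500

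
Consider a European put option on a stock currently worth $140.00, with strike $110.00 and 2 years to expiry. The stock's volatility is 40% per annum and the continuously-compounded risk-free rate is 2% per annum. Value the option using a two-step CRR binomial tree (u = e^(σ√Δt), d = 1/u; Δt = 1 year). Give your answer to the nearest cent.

CRR parameters: u = e^(σ√Δt) = e^(0.4·√1) = 1.4918, d = 1/u = 0.6703
Per-period rate: rΔt = 0.02·1 = 0.02, so R = e^0.02 = 1.0202
Risk-neutral probability p = (e^0.02 − 0.6703)/(1.4918 − 0.6703) = 0.3499/0.8215 = 0.4259
Terminal stock prices: S_uu = 311.6, S_ud = 140, S_dd = 62.91
Terminal payoffs (K − S): max(-201.6, 0) = 0, max(-30, 0) = 0, max(47.09, 0) = 47.09
Node u (S = 208.9): V_u = e^(−0.02)·[0.4259·0.0000 + 0.5741·0.0000] = 0.0000
Node d (S = 93.84): V_d = e^(−0.02)·[0.4259·0.0000 + 0.5741·47.0939] = 26.5011
Node 0 (S = 140): V_0 = e^(−0.02)·[0.4259·0.0000 + 0.5741·26.5011] = 14.9130

$14.91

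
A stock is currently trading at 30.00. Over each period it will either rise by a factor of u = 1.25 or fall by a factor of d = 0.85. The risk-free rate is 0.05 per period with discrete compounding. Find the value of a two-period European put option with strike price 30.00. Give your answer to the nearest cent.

1.89

Risk-neutral probability p = (1 + 0.05 − 0.85)/(1.25 − 0.85) = 0.2000/0.4000 = 0.5000
Terminal stock prices: S_uu = 46.88, S_ud = 31.88, S_dd = 21.67
Terminal payoffs (K − S): max(-16.88, 0) = 0, max(-1.875, 0) = 0, max(8.325, 0) = 8.325
Node u (S = 37.5): V_u = 1/1.05·[0.5000·0.0000 + 0.5000·0.0000] = 0.0000
Node d (S = 25.5): V_d = 1/1.05·[0.5000·0.0000 + 0.5000·8.3250] = 3.9643
Node 0 (S = 30): V_0 = 1/1.05·[0.5000·0.0000 + 0.5000·3.9643] = 1.8878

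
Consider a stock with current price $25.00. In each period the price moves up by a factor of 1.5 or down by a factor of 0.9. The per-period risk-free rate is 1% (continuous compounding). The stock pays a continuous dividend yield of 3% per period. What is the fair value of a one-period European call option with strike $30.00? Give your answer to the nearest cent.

Per-period risk-free factor R = e^0.01 = 1.0101; dividend-adjusted growth = e^(0.01−0.03) = 0.9802.
Risk-neutral probability p = (0.9802 − 0.9)/(1.5 − 0.9) = 0.0802/0.6000 = 0.1337
Terminal stock prices: S_u = 37.5, S_d = 22.5
Terminal payoffs (S − K): max(7.5, 0) = 7.5, max(-7.5, 0) = 0
Node 0 (S = 25): V_0 = e^(−0.01)·[0.1337·7.5000 + 0.8663·0.0000] = 0.9925

$0.99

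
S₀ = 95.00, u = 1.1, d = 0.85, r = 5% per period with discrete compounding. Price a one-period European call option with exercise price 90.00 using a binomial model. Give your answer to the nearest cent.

Risk-neutral probability p = (1 + 0.05 − 0.85)/(1.1 − 0.85) = 0.2000/0.2500 = 0.8000
Terminal stock prices: S_u = 104.5, S_d = 80.75
Terminal payoffs (S − K): max(14.5, 0) = 14.5, max(-9.25, 0) = 0
Node 0 (S = 95): V_0 = 1/1.05·[0.8000·14.5000 + 0.2000·0.0000] = 11.0476

11.05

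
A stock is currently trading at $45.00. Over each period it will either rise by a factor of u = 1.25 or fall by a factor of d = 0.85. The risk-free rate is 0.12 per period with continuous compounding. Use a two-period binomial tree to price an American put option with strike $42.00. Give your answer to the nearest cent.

$1.02

Risk-neutral probability p = (e^0.12 − 0.85)/(1.25 − 0.85) = 0.2775/0.4000 = 0.6937
Terminal stock prices: S_uu = 70.31, S_ud = 47.81, S_dd = 32.51
Terminal payoffs (K − S): max(-28.31, 0) = 0, max(-5.812, 0) = 0, max(9.488, 0) = 9.488
Node u (S = 56.25): continuation = e^(−0.12)·[0.6937·0.0000 + 0.3063·0.0000] = 0.0000; exercise value = 0.0000 ≤ continuation, so V_u = 0.0000
Node d (S = 38.25): continuation = e^(−0.12)·[0.6937·0.0000 + 0.3063·9.4875] = 2.5771; exercise value = 3.7500 > continuation, so V_d = 3.7500 (exercise)
Node 0 (S = 45): continuation = e^(−0.12)·[0.6937·0.0000 + 0.3063·3.7500] = 1.0186; exercise value = 0.0000 ≤ continuation, so V_0 = 1.0186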